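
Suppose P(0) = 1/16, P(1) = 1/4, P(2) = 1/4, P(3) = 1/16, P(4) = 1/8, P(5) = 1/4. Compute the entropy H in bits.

2.375 bits

Each probability is a power of 1/2, so log₂(1/p) is an integer.
H = Σ p·log₂(1/p) = 1/16·4 + 1/4·2 + 1/4·2 + 1/16·4 + 1/8·3 + 1/4·2 = 2.375 bits.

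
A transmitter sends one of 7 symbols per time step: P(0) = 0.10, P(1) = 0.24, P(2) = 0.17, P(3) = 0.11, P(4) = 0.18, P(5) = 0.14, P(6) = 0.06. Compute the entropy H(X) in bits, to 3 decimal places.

H = −Σ pᵢ log₂ pᵢ.
−0.10·log₂(0.10) = 0.3322
−0.24·log₂(0.24) = 0.4941
−0.17·log₂(0.17) = 0.4346
−0.11·log₂(0.11) = 0.3503
−0.18·log₂(0.18) = 0.4453
−0.14·log₂(0.14) = 0.3971
−0.06·log₂(0.06) = 0.2435
Sum ≈ 2.6972 → 2.697 bits.

2.697 bits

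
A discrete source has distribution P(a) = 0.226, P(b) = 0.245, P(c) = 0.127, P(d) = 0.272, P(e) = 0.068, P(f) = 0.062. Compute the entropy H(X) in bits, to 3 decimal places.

H = −Σ pᵢ log₂ pᵢ.
−0.226·log₂(0.226) = 0.4849
−0.245·log₂(0.245) = 0.4971
−0.127·log₂(0.127) = 0.3781
−0.272·log₂(0.272) = 0.5109
−0.068·log₂(0.068) = 0.2637
−0.062·log₂(0.062) = 0.2487
Sum ≈ 2.3835 → 2.383 bits.

2.383 bits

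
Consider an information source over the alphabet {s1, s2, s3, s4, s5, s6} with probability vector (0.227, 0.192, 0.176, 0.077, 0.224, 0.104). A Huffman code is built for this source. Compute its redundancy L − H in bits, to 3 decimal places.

Entropy H = −Σ p log₂ p ≈ 2.4917 bits.
Huffman merges: 77/1000+13/125→181/1000; 22/125+181/1000→357/1000; 24/125+28/125→52/125; 227/1000+357/1000→73/125; 52/125+73/125→1. L = 1269/500 ≈ 2.5380.
L − H = 2.5380 − 2.4917 = 0.046 bits.

0.046 bits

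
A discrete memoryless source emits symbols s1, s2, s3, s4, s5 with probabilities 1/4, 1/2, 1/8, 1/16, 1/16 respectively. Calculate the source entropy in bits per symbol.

1.875 bits

Each probability is a power of 1/2, so log₂(1/p) is an integer.
H = Σ p·log₂(1/p) = 1/4·2 + 1/2·1 + 1/8·3 + 1/16·4 + 1/16·4 = 1.875 bits.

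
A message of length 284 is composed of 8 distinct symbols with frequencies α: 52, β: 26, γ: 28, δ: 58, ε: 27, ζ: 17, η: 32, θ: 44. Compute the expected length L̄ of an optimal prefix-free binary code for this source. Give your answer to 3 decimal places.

Probabilities are the counts divided by 284.
Repeatedly combine the two least-probable nodes; the expected code length is the sum of the merged weights.
merge 17/284 + 13/142 → 43/284
merge 27/284 + 7/71 → 55/284
merge 8/71 + 43/284 → 75/284
merge 11/71 + 13/71 → 24/71
merge 55/284 + 29/142 → 113/284
merge 75/284 + 24/71 → 171/284
merge 113/284 + 171/284 → 1
L = 43/284 + 55/284 + 75/284 + 24/71 + 113/284 + 171/284 + 1 = 837/284 ≈ 2.947 bits/symbol.

2.947 bits/symbol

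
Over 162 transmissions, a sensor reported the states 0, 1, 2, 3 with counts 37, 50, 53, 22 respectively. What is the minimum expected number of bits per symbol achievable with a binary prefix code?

2 bits/symbol

Probabilities are the counts divided by 162.
Repeatedly combine the two least-probable nodes; the expected code length is the sum of the merged weights.
merge 11/81 + 37/162 → 59/162
merge 25/81 + 53/162 → 103/162
merge 59/162 + 103/162 → 1
L = 59/162 + 103/162 + 1 = 2 bits/symbol.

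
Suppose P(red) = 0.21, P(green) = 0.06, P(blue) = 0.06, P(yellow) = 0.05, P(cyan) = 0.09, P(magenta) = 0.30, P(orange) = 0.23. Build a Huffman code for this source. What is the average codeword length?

2.52 bits/symbol

Repeatedly combine the two least-probable nodes; the expected code length is the sum of the merged weights.
merge 1/20 + 3/50 → 11/100
merge 3/50 + 9/100 → 3/20
merge 11/100 + 3/20 → 13/50
merge 21/100 + 23/100 → 11/25
merge 13/50 + 3/10 → 14/25
merge 11/25 + 14/25 → 1
L = 11/100 + 3/20 + 13/50 + 11/25 + 14/25 + 1 = 63/25 = 2.52 bits/symbol.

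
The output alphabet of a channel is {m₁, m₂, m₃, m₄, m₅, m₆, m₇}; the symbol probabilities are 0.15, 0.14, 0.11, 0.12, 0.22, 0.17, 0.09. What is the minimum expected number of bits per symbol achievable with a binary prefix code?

Repeatedly combine the two least-probable nodes; the expected code length is the sum of the merged weights.
merge 9/100 + 11/100 → 1/5
merge 3/25 + 7/50 → 13/50
merge 3/20 + 17/100 → 8/25
merge 1/5 + 11/50 → 21/50
merge 13/50 + 8/25 → 29/50
merge 21/50 + 29/50 → 1
L = 1/5 + 13/50 + 8/25 + 21/50 + 29/50 + 1 = 139/50 = 2.78 bits/symbol.

2.78 bits/symbol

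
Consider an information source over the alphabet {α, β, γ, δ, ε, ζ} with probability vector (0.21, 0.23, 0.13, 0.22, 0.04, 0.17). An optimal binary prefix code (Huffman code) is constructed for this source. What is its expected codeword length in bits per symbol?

Repeatedly combine the two least-probable nodes; the expected code length is the sum of the merged weights.
merge 1/25 + 13/100 → 17/100
merge 17/100 + 17/100 → 17/50
merge 21/100 + 11/50 → 43/100
merge 23/100 + 17/50 → 57/100
merge 43/100 + 57/100 → 1
L = 17/100 + 17/50 + 43/100 + 57/100 + 1 = 251/100 = 2.51 bits/symbol.

2.51 bits/symbol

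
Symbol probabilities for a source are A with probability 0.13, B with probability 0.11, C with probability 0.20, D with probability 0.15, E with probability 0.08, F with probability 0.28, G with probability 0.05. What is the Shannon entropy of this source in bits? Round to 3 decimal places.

2.630 bits

H = −Σ pᵢ log₂ pᵢ.
−0.13·log₂(0.13) = 0.3826
−0.11·log₂(0.11) = 0.3503
−0.20·log₂(0.20) = 0.4644
−0.15·log₂(0.15) = 0.4105
−0.08·log₂(0.08) = 0.2915
−0.28·log₂(0.28) = 0.5142
−0.05·log₂(0.05) = 0.2161
Sum ≈ 2.6297 → 2.630 bits.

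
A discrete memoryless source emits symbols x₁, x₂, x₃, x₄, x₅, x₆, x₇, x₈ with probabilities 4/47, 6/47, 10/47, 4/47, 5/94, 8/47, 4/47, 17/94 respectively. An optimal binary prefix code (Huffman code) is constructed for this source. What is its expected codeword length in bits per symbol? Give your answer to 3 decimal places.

2.915 bits/symbol

Repeatedly combine the two least-probable nodes; the expected code length is the sum of the merged weights.
merge 5/94 + 4/47 → 13/94
merge 4/47 + 4/47 → 8/47
merge 6/47 + 13/94 → 25/94
merge 8/47 + 8/47 → 16/47
merge 17/94 + 10/47 → 37/94
merge 25/94 + 16/47 → 57/94
merge 37/94 + 57/94 → 1
L = 13/94 + 8/47 + 25/94 + 16/47 + 37/94 + 57/94 + 1 = 137/47 ≈ 2.915 bits/symbol.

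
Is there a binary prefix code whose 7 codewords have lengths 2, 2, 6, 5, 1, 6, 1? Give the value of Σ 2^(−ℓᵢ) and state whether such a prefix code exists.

1.5625; no

With common denominator 2^6 = 64: Σ 2^(−ℓᵢ) = 16/64 + 16/64 + 1/64 + 2/64 + 32/64 + 1/64 + 32/64 = 100/64 = 1.5625.
Kraft's inequality requires Σ ≤ 1; here Σ = 1.5625 > 1, so no such prefix code exists.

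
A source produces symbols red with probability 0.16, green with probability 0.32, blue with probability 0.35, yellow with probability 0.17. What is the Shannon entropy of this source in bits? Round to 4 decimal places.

H = −Σ pᵢ log₂ pᵢ.
−0.16·log₂(0.16) = 0.4230
−0.32·log₂(0.32) = 0.5260
−0.35·log₂(0.35) = 0.5301
−0.17·log₂(0.17) = 0.4346
Sum ≈ 1.9137 → 1.9137 bits.

1.9137 bits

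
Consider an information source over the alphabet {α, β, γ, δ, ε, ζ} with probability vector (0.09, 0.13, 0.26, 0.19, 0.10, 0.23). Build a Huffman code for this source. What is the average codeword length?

Repeatedly combine the two least-probable nodes; the expected code length is the sum of the merged weights.
merge 9/100 + 1/10 → 19/100
merge 13/100 + 19/100 → 8/25
merge 19/100 + 23/100 → 21/50
merge 13/50 + 8/25 → 29/50
merge 21/50 + 29/50 → 1
L = 19/100 + 8/25 + 21/50 + 29/50 + 1 = 251/100 = 2.51 bits/symbol.

2.51 bits/symbol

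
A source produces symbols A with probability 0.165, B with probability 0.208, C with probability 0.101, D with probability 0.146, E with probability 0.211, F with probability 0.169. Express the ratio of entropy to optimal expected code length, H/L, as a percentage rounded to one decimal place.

98.7%

Entropy H = −Σ p log₂ p ≈ 2.5466 bits.
Huffman merges: 101/1000+73/500→247/1000; 33/200+169/1000→167/500; 26/125+211/1000→419/1000; 247/1000+167/500→581/1000; 419/1000+581/1000→1. L = 2581/1000 ≈ 2.5810.
Efficiency = H/L = 2.5466/2.5810 = 98.7%.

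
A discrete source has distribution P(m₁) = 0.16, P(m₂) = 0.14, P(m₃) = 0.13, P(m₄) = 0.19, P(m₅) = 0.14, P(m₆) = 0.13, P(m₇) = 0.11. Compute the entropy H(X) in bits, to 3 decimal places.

H = −Σ pᵢ log₂ pᵢ.
−0.16·log₂(0.16) = 0.4230
−0.14·log₂(0.14) = 0.3971
−0.13·log₂(0.13) = 0.3826
−0.19·log₂(0.19) = 0.4552
−0.14·log₂(0.14) = 0.3971
−0.13·log₂(0.13) = 0.3826
−0.11·log₂(0.11) = 0.3503
Sum ≈ 2.7880 → 2.788 bits.

2.788 bits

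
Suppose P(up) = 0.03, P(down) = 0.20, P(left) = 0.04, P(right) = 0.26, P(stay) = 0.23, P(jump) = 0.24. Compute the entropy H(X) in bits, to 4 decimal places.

H = −Σ pᵢ log₂ pᵢ.
−0.03·log₂(0.03) = 0.1518
−0.20·log₂(0.20) = 0.4644
−0.04·log₂(0.04) = 0.1858
−0.26·log₂(0.26) = 0.5053
−0.23·log₂(0.23) = 0.4877
−0.24·log₂(0.24) = 0.4941
Sum ≈ 2.2890 → 2.2890 bits.

2.2890 bits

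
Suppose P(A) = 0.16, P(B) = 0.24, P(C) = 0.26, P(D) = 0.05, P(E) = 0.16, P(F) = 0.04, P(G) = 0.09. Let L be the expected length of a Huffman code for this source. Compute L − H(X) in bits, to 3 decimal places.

0.030 bits

Entropy H = −Σ p log₂ p ≈ 2.5600 bits.
Huffman merges: 1/25+1/20→9/100; 9/100+9/100→9/50; 4/25+4/25→8/25; 9/50+6/25→21/50; 13/50+8/25→29/50; 21/50+29/50→1. L = 259/100 ≈ 2.5900.
L − H = 2.5900 − 2.5600 = 0.030 bits.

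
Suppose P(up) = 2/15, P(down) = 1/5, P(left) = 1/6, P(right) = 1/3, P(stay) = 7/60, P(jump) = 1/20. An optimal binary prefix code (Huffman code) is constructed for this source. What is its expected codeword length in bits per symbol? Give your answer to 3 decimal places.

2.467 bits/symbol

Repeatedly combine the two least-probable nodes; the expected code length is the sum of the merged weights.
merge 1/20 + 7/60 → 1/6
merge 2/15 + 1/6 → 3/10
merge 1/6 + 1/5 → 11/30
merge 3/10 + 1/3 → 19/30
merge 11/30 + 19/30 → 1
L = 1/6 + 3/10 + 11/30 + 19/30 + 1 = 37/15 ≈ 2.467 bits/symbol.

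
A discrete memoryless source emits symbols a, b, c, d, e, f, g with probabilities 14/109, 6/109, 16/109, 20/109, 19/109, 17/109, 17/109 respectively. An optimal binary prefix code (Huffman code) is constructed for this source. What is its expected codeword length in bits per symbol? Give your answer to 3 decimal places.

2.817 bits/symbol

Repeatedly combine the two least-probable nodes; the expected code length is the sum of the merged weights.
merge 6/109 + 14/109 → 20/109
merge 16/109 + 17/109 → 33/109
merge 17/109 + 19/109 → 36/109
merge 20/109 + 20/109 → 40/109
merge 33/109 + 36/109 → 69/109
merge 40/109 + 69/109 → 1
L = 20/109 + 33/109 + 36/109 + 40/109 + 69/109 + 1 = 307/109 ≈ 2.817 bits/symbol.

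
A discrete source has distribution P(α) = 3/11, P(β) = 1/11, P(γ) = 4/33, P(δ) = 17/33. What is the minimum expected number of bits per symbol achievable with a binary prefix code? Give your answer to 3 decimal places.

1.697 bits/symbol

Repeatedly combine the two least-probable nodes; the expected code length is the sum of the merged weights.
merge 1/11 + 4/33 → 7/33
merge 7/33 + 3/11 → 16/33
merge 16/33 + 17/33 → 1
L = 7/33 + 16/33 + 1 = 56/33 ≈ 1.697 bits/symbol.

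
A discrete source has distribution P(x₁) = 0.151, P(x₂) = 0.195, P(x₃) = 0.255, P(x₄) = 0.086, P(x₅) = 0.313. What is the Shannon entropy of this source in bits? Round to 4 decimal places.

H = −Σ pᵢ log₂ pᵢ.
−0.151·log₂(0.151) = 0.4118
−0.195·log₂(0.195) = 0.4599
−0.255·log₂(0.255) = 0.5027
−0.086·log₂(0.086) = 0.3044
−0.313·log₂(0.313) = 0.5245
Sum ≈ 2.2034 → 2.2034 bits.

2.2034 bits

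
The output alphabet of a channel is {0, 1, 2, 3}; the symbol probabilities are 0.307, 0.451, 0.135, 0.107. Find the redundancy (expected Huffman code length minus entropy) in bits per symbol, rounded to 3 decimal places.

Entropy H = −Σ p log₂ p ≈ 1.7762 bits.
Huffman merges: 107/1000+27/200→121/500; 121/500+307/1000→549/1000; 451/1000+549/1000→1. L = 1791/1000 ≈ 1.7910.
L − H = 1.7910 − 1.7762 = 0.015 bits.

0.015 bits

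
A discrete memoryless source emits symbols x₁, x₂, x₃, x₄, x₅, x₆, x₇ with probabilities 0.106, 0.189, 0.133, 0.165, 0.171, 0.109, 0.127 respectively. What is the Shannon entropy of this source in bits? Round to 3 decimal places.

H = −Σ pᵢ log₂ pᵢ.
−0.106·log₂(0.106) = 0.3432
−0.189·log₂(0.189) = 0.4543
−0.133·log₂(0.133) = 0.3871
−0.165·log₂(0.165) = 0.4289
−0.171·log₂(0.171) = 0.4357
−0.109·log₂(0.109) = 0.3485
−0.127·log₂(0.127) = 0.3781
Sum ≈ 2.7758 → 2.776 bits.

2.776 bits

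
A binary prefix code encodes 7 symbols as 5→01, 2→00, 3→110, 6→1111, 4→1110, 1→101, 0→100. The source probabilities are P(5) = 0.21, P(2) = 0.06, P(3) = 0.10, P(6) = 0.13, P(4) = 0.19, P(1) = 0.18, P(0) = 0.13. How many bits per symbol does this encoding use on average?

3.05 bits/symbol

L̄ = Σ pᵢ·ℓᵢ = 0.21·2 + 0.06·2 + 0.10·3 + 0.13·4 + 0.19·4 + 0.18·3 + 0.13·3 = 3.05 bits/symbol.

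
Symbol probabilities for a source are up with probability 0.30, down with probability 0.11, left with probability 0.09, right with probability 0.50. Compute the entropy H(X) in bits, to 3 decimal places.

1.684 bits

H = −Σ pᵢ log₂ pᵢ.
−0.30·log₂(0.30) = 0.5211
−0.11·log₂(0.11) = 0.3503
−0.09·log₂(0.09) = 0.3127
−0.50·log₂(0.50) = 0.5000
Sum ≈ 1.6840 → 1.684 bits.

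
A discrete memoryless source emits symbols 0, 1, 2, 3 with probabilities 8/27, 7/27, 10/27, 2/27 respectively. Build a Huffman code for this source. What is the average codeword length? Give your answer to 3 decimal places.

1.963 bits/symbol

Repeatedly combine the two least-probable nodes; the expected code length is the sum of the merged weights.
merge 2/27 + 7/27 → 1/3
merge 8/27 + 1/3 → 17/27
merge 10/27 + 17/27 → 1
L = 1/3 + 17/27 + 1 = 53/27 ≈ 1.963 bits/symbol.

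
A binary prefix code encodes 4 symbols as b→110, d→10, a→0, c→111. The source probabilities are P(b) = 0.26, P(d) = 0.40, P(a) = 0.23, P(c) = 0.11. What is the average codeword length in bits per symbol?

L̄ = Σ pᵢ·ℓᵢ = 0.26·3 + 0.40·2 + 0.23·1 + 0.11·3 = 2.14 bits/symbol.

2.14 bits/symbol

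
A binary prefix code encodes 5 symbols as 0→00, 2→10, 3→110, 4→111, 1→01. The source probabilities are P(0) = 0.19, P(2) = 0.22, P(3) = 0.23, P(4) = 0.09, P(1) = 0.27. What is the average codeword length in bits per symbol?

L̄ = Σ pᵢ·ℓᵢ = 0.19·2 + 0.22·2 + 0.23·3 + 0.09·3 + 0.27·2 = 2.32 bits/symbol.

2.32 bits/symbol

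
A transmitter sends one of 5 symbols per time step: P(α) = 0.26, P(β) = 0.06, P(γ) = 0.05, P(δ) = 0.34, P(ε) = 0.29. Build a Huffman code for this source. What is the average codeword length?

Repeatedly combine the two least-probable nodes; the expected code length is the sum of the merged weights.
merge 1/20 + 3/50 → 11/100
merge 11/100 + 13/50 → 37/100
merge 29/100 + 17/50 → 63/100
merge 37/100 + 63/100 → 1
L = 11/100 + 37/100 + 63/100 + 1 = 211/100 = 2.11 bits/symbol.

2.11 bits/symbol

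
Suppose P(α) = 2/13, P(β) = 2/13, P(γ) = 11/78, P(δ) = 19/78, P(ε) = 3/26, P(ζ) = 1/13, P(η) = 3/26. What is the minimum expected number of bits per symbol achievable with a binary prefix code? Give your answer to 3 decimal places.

Repeatedly combine the two least-probable nodes; the expected code length is the sum of the merged weights.
merge 1/13 + 3/26 → 5/26
merge 3/26 + 11/78 → 10/39
merge 2/13 + 2/13 → 4/13
merge 5/26 + 19/78 → 17/39
merge 10/39 + 4/13 → 22/39
merge 17/39 + 22/39 → 1
L = 5/26 + 10/39 + 4/13 + 17/39 + 22/39 + 1 = 215/78 ≈ 2.756 bits/symbol.

2.756 bits/symbol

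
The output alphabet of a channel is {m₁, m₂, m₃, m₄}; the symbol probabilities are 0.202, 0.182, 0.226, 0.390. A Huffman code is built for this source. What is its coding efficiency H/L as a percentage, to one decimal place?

Entropy H = −Σ p log₂ p ≈ 1.9282 bits.
Huffman merges: 91/500+101/500→48/125; 113/500+48/125→61/100; 39/100+61/100→1. L = 997/500 ≈ 1.9940.
Efficiency = H/L = 1.9282/1.9940 = 96.7%.

96.7%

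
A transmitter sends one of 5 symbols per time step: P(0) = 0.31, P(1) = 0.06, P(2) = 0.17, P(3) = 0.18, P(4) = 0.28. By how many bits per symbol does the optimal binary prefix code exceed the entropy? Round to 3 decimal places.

0.069 bits

Entropy H = −Σ p log₂ p ≈ 2.1614 bits.
Huffman merges: 3/50+17/100→23/100; 9/50+23/100→41/100; 7/25+31/100→59/100; 41/100+59/100→1. L = 223/100 ≈ 2.2300.
L − H = 2.2300 − 2.1614 = 0.069 bits.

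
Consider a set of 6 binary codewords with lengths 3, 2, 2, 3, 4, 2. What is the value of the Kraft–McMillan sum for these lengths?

With common denominator 2^4 = 16: Σ 2^(−ℓᵢ) = 2/16 + 4/16 + 4/16 + 2/16 + 1/16 + 4/16 = 17/16 = 1.0625.

1.0625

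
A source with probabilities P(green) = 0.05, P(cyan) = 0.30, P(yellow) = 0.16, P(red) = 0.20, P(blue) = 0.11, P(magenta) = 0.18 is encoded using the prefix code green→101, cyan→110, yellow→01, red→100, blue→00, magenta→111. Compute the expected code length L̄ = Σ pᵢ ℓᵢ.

L̄ = Σ pᵢ·ℓᵢ = 0.05·3 + 0.30·3 + 0.16·2 + 0.20·3 + 0.11·2 + 0.18·3 = 2.73 bits/symbol.

2.73 bits/symbol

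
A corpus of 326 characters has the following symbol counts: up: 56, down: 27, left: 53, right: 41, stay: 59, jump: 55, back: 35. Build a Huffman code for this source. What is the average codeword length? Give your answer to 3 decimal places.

Probabilities are the counts divided by 326.
Repeatedly combine the two least-probable nodes; the expected code length is the sum of the merged weights.
merge 27/326 + 35/326 → 31/163
merge 41/326 + 53/326 → 47/163
merge 55/326 + 28/163 → 111/326
merge 59/326 + 31/163 → 121/326
merge 47/163 + 111/326 → 205/326
merge 121/326 + 205/326 → 1
L = 31/163 + 47/163 + 111/326 + 121/326 + 205/326 + 1 = 919/326 ≈ 2.819 bits/symbol.

2.819 bits/symbol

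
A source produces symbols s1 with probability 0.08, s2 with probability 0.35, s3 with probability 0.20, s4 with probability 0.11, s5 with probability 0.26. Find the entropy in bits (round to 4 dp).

H = −Σ pᵢ log₂ pᵢ.
−0.08·log₂(0.08) = 0.2915
−0.35·log₂(0.35) = 0.5301
−0.20·log₂(0.20) = 0.4644
−0.11·log₂(0.11) = 0.3503
−0.26·log₂(0.26) = 0.5053
Sum ≈ 2.1416 → 2.1416 bits.

2.1416 bits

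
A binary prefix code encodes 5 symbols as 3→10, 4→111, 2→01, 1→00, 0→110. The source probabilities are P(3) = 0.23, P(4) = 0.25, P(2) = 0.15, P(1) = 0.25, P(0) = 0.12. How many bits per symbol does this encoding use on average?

L̄ = Σ pᵢ·ℓᵢ = 0.23·2 + 0.25·3 + 0.15·2 + 0.25·2 + 0.12·3 = 2.37 bits/symbol.

2.37 bits/symbol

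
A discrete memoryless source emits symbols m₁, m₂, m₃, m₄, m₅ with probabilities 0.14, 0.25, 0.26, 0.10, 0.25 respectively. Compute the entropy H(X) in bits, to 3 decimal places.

H = −Σ pᵢ log₂ pᵢ.
−0.14·log₂(0.14) = 0.3971
−0.25·log₂(0.25) = 0.5000
−0.26·log₂(0.26) = 0.5053
−0.10·log₂(0.10) = 0.3322
−0.25·log₂(0.25) = 0.5000
Sum ≈ 2.2346 → 2.235 bits.

2.235 bits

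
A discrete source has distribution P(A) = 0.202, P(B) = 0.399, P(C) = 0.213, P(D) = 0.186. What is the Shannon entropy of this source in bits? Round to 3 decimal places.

1.922 bits

H = −Σ pᵢ log₂ pᵢ.
−0.202·log₂(0.202) = 0.4661
−0.399·log₂(0.399) = 0.5289
−0.213·log₂(0.213) = 0.4752
−0.186·log₂(0.186) = 0.4514
Sum ≈ 1.9216 → 1.922 bits.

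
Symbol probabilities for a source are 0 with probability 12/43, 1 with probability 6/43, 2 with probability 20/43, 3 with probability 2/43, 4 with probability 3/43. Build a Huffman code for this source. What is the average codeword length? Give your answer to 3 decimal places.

1.907 bits/symbol

Repeatedly combine the two least-probable nodes; the expected code length is the sum of the merged weights.
merge 2/43 + 3/43 → 5/43
merge 5/43 + 6/43 → 11/43
merge 11/43 + 12/43 → 23/43
merge 20/43 + 23/43 → 1
L = 5/43 + 11/43 + 23/43 + 1 = 82/43 ≈ 1.907 bits/symbol.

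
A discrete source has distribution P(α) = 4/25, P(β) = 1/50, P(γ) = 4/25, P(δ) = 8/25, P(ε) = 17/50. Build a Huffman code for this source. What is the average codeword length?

Repeatedly combine the two least-probable nodes; the expected code length is the sum of the merged weights.
merge 1/50 + 4/25 → 9/50
merge 4/25 + 9/50 → 17/50
merge 8/25 + 17/50 → 33/50
merge 17/50 + 33/50 → 1
L = 9/50 + 17/50 + 33/50 + 1 = 109/50 = 2.18 bits/symbol.

2.18 bits/symbol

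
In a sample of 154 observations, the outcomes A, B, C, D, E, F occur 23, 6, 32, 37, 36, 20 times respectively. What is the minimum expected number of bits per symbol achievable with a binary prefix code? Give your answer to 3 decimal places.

Probabilities are the counts divided by 154.
Repeatedly combine the two least-probable nodes; the expected code length is the sum of the merged weights.
merge 3/77 + 10/77 → 13/77
merge 23/154 + 13/77 → 7/22
merge 16/77 + 18/77 → 34/77
merge 37/154 + 7/22 → 43/77
merge 34/77 + 43/77 → 1
L = 13/77 + 7/22 + 34/77 + 43/77 + 1 = 383/154 ≈ 2.487 bits/symbol.

2.487 bits/symbol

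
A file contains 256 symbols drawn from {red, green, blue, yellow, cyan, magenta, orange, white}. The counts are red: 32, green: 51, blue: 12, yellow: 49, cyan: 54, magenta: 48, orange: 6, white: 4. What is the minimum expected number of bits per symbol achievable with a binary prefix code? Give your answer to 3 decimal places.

Probabilities are the counts divided by 256.
Repeatedly combine the two least-probable nodes; the expected code length is the sum of the merged weights.
merge 1/64 + 3/128 → 5/128
merge 5/128 + 3/64 → 11/128
merge 11/128 + 1/8 → 27/128
merge 3/16 + 49/256 → 97/256
merge 51/256 + 27/128 → 105/256
merge 27/128 + 97/256 → 151/256
merge 105/256 + 151/256 → 1
L = 5/128 + 11/128 + 27/128 + 97/256 + 105/256 + 151/256 + 1 = 695/256 ≈ 2.715 bits/symbol.

2.715 bits/symbol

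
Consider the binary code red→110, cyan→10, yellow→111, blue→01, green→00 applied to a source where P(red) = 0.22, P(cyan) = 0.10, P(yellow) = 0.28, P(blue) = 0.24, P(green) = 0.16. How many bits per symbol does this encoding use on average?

L̄ = Σ pᵢ·ℓᵢ = 0.22·3 + 0.10·2 + 0.28·3 + 0.24·2 + 0.16·2 = 2.5 bits/symbol.

2.5 bits/symbol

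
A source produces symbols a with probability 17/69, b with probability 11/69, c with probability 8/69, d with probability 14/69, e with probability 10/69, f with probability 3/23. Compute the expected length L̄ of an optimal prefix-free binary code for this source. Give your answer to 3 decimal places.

2.551 bits/symbol

Repeatedly combine the two least-probable nodes; the expected code length is the sum of the merged weights.
merge 8/69 + 3/23 → 17/69
merge 10/69 + 11/69 → 7/23
merge 14/69 + 17/69 → 31/69
merge 17/69 + 7/23 → 38/69
merge 31/69 + 38/69 → 1
L = 17/69 + 7/23 + 31/69 + 38/69 + 1 = 176/69 ≈ 2.551 bits/symbol.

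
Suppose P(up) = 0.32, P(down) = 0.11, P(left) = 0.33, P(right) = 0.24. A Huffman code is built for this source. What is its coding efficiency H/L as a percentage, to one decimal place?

Entropy H = −Σ p log₂ p ≈ 1.8983 bits.
Huffman merges: 11/100+6/25→7/20; 8/25+33/100→13/20; 7/20+13/20→1. L = 2 ≈ 2.0000.
Efficiency = H/L = 1.8983/2.0000 = 94.9%.

94.9%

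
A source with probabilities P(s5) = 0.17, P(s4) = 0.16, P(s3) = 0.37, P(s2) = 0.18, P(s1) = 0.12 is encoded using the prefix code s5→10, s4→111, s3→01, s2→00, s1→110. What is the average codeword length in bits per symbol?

L̄ = Σ pᵢ·ℓᵢ = 0.17·2 + 0.16·3 + 0.37·2 + 0.18·2 + 0.12·3 = 2.28 bits/symbol.

2.28 bits/symbol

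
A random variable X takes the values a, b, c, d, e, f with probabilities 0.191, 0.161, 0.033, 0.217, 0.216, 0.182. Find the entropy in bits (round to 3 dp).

2.446 bits

H = −Σ pᵢ log₂ pᵢ.
−0.191·log₂(0.191) = 0.4562
−0.161·log₂(0.161) = 0.4242
−0.033·log₂(0.033) = 0.1624
−0.217·log₂(0.217) = 0.4783
−0.216·log₂(0.216) = 0.4776
−0.182·log₂(0.182) = 0.4474
Sum ≈ 2.4460 → 2.446 bits.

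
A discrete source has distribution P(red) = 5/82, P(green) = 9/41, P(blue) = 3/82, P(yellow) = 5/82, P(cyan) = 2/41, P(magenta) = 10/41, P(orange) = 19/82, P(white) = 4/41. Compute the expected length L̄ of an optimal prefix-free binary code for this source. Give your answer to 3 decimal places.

2.695 bits/symbol

Repeatedly combine the two least-probable nodes; the expected code length is the sum of the merged weights.
merge 3/82 + 2/41 → 7/82
merge 5/82 + 5/82 → 5/41
merge 7/82 + 4/41 → 15/82
merge 5/41 + 15/82 → 25/82
merge 9/41 + 19/82 → 37/82
merge 10/41 + 25/82 → 45/82
merge 37/82 + 45/82 → 1
L = 7/82 + 5/41 + 15/82 + 25/82 + 37/82 + 45/82 + 1 = 221/82 ≈ 2.695 bits/symbol.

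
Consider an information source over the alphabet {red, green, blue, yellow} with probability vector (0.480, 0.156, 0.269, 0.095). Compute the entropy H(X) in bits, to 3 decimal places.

H = −Σ pᵢ log₂ pᵢ.
−0.480·log₂(0.480) = 0.5083
−0.156·log₂(0.156) = 0.4181
−0.269·log₂(0.269) = 0.5096
−0.095·log₂(0.095) = 0.3226
Sum ≈ 1.7586 → 1.759 bits.

1.759 bits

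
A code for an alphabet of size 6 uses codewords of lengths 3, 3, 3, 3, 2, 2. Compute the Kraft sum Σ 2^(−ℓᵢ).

1

With common denominator 2^3 = 8: Σ 2^(−ℓᵢ) = 1/8 + 1/8 + 1/8 + 1/8 + 2/8 + 2/8 = 8/8 = 1.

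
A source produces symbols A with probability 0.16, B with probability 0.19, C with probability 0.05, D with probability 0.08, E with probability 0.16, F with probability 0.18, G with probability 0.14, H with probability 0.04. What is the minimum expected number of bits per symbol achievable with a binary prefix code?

2.89 bits/symbol

Repeatedly combine the two least-probable nodes; the expected code length is the sum of the merged weights.
merge 1/25 + 1/20 → 9/100
merge 2/25 + 9/100 → 17/100
merge 7/50 + 4/25 → 3/10
merge 4/25 + 17/100 → 33/100
merge 9/50 + 19/100 → 37/100
merge 3/10 + 33/100 → 63/100
merge 37/100 + 63/100 → 1
L = 9/100 + 17/100 + 3/10 + 33/100 + 37/100 + 63/100 + 1 = 289/100 = 2.89 bits/symbol.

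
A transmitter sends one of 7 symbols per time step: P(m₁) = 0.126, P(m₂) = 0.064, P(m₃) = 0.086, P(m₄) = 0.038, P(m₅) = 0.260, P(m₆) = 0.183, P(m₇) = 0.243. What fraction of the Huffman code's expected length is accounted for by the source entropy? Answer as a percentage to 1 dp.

Entropy H = −Σ p log₂ p ≈ 2.5636 bits.
Huffman merges: 19/500+8/125→51/500; 43/500+51/500→47/250; 63/500+183/1000→309/1000; 47/250+243/1000→431/1000; 13/50+309/1000→569/1000; 431/1000+569/1000→1. L = 2599/1000 ≈ 2.5990.
Efficiency = H/L = 2.5636/2.5990 = 98.6%.

98.6%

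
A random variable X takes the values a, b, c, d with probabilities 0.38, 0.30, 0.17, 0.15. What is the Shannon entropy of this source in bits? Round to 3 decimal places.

1.897 bits

H = −Σ pᵢ log₂ pᵢ.
−0.38·log₂(0.38) = 0.5305
−0.30·log₂(0.30) = 0.5211
−0.17·log₂(0.17) = 0.4346
−0.15·log₂(0.15) = 0.4105
Sum ≈ 1.8967 → 1.897 bits.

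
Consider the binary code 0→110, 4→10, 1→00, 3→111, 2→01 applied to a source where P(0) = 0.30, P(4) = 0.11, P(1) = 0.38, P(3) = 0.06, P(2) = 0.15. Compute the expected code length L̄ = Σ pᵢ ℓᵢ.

2.36 bits/symbol

L̄ = Σ pᵢ·ℓᵢ = 0.30·3 + 0.11·2 + 0.38·2 + 0.06·3 + 0.15·2 = 2.36 bits/symbol.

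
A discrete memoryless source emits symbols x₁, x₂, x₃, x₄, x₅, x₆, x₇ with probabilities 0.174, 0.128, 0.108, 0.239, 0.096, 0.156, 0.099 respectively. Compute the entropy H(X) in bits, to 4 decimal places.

H = −Σ pᵢ log₂ pᵢ.
−0.174·log₂(0.174) = 0.4390
−0.128·log₂(0.128) = 0.3796
−0.108·log₂(0.108) = 0.3468
−0.239·log₂(0.239) = 0.4935
−0.096·log₂(0.096) = 0.3246
−0.156·log₂(0.156) = 0.4181
−0.099·log₂(0.099) = 0.3303
Sum ≈ 2.7319 → 2.7319 bits.

2.7319 bits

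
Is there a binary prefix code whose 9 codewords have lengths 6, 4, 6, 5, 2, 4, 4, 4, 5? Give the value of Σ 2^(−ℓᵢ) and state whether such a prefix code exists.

0.59375; yes

With common denominator 2^6 = 64: Σ 2^(−ℓᵢ) = 1/64 + 4/64 + 1/64 + 2/64 + 16/64 + 4/64 + 4/64 + 4/64 + 2/64 = 38/64 = 0.59375.
Kraft's inequality requires Σ ≤ 1; here Σ = 0.59375 ≤ 1, so such a prefix code exists.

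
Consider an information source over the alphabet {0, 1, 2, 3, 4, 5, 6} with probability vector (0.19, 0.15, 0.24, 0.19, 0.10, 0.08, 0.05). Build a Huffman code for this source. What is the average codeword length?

2.7 bits/symbol

Repeatedly combine the two least-probable nodes; the expected code length is the sum of the merged weights.
merge 1/20 + 2/25 → 13/100
merge 1/10 + 13/100 → 23/100
merge 3/20 + 19/100 → 17/50
merge 19/100 + 23/100 → 21/50
merge 6/25 + 17/50 → 29/50
merge 21/50 + 29/50 → 1
L = 13/100 + 23/100 + 17/50 + 21/50 + 29/50 + 1 = 27/10 = 2.7 bits/symbol.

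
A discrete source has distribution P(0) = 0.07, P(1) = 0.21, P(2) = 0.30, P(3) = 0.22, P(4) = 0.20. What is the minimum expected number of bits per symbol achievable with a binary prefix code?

2.27 bits/symbol

Repeatedly combine the two least-probable nodes; the expected code length is the sum of the merged weights.
merge 7/100 + 1/5 → 27/100
merge 21/100 + 11/50 → 43/100
merge 27/100 + 3/10 → 57/100
merge 43/100 + 57/100 → 1
L = 27/100 + 43/100 + 57/100 + 1 = 227/100 = 2.27 bits/symbol.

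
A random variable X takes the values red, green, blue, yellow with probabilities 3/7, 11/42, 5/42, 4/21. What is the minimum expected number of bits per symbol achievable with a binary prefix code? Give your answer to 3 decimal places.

1.881 bits/symbol

Repeatedly combine the two least-probable nodes; the expected code length is the sum of the merged weights.
merge 5/42 + 4/21 → 13/42
merge 11/42 + 13/42 → 4/7
merge 3/7 + 4/7 → 1
L = 13/42 + 4/7 + 1 = 79/42 ≈ 1.881 bits/symbol.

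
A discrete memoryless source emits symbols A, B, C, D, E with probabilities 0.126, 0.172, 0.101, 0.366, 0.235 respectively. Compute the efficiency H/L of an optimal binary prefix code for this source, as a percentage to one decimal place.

Entropy H = −Σ p log₂ p ≈ 2.1691 bits.
Huffman merges: 101/1000+63/500→227/1000; 43/250+227/1000→399/1000; 47/200+183/500→601/1000; 399/1000+601/1000→1. L = 2227/1000 ≈ 2.2270.
Efficiency = H/L = 2.1691/2.2270 = 97.4%.

97.4%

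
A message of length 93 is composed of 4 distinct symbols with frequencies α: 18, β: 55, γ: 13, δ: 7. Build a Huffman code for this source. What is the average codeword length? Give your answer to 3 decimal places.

1.624 bits/symbol

Probabilities are the counts divided by 93.
Repeatedly combine the two least-probable nodes; the expected code length is the sum of the merged weights.
merge 7/93 + 13/93 → 20/93
merge 6/31 + 20/93 → 38/93
merge 38/93 + 55/93 → 1
L = 20/93 + 38/93 + 1 = 151/93 ≈ 1.624 bits/symbol.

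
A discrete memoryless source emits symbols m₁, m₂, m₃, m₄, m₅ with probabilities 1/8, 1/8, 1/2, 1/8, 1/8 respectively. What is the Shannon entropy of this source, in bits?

2 bits

Each probability is a power of 1/2, so log₂(1/p) is an integer.
H = Σ p·log₂(1/p) = 1/8·3 + 1/8·3 + 1/2·1 + 1/8·3 + 1/8·3 = 2 bits.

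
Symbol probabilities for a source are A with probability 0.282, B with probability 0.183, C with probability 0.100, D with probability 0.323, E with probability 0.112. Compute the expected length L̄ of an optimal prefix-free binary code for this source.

2.212 bits/symbol

Repeatedly combine the two least-probable nodes; the expected code length is the sum of the merged weights.
merge 1/10 + 14/125 → 53/250
merge 183/1000 + 53/250 → 79/200
merge 141/500 + 323/1000 → 121/200
merge 79/200 + 121/200 → 1
L = 53/250 + 79/200 + 121/200 + 1 = 553/250 = 2.212 bits/symbol.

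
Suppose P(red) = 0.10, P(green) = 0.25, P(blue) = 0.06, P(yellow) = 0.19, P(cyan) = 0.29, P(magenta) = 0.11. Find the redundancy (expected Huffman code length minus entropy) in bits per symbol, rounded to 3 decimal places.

0.031 bits

Entropy H = −Σ p log₂ p ≈ 2.3991 bits.
Huffman merges: 3/50+1/10→4/25; 11/100+4/25→27/100; 19/100+1/4→11/25; 27/100+29/100→14/25; 11/25+14/25→1. L = 243/100 ≈ 2.4300.
L − H = 2.4300 − 2.3991 = 0.031 bits.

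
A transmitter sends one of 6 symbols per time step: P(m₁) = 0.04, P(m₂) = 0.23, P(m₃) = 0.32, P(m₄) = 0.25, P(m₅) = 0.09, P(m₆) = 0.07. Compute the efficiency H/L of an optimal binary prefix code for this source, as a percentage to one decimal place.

98.7%

Entropy H = −Σ p log₂ p ≈ 2.2807 bits.
Huffman merges: 1/25+7/100→11/100; 9/100+11/100→1/5; 1/5+23/100→43/100; 1/4+8/25→57/100; 43/100+57/100→1. L = 231/100 ≈ 2.3100.
Efficiency = H/L = 2.2807/2.3100 = 98.7%.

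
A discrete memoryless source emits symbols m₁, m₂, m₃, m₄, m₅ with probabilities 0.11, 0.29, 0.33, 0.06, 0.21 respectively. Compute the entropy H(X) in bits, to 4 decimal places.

2.1124 bits

H = −Σ pᵢ log₂ pᵢ.
−0.11·log₂(0.11) = 0.3503
−0.29·log₂(0.29) = 0.5179
−0.33·log₂(0.33) = 0.5278
−0.06·log₂(0.06) = 0.2435
−0.21·log₂(0.21) = 0.4728
Sum ≈ 2.1124 → 2.1124 bits.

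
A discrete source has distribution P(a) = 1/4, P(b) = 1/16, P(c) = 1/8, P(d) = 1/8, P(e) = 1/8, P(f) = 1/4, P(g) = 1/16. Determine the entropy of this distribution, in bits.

Each probability is a power of 1/2, so log₂(1/p) is an integer.
H = Σ p·log₂(1/p) = 1/4·2 + 1/16·4 + 1/8·3 + 1/8·3 + 1/8·3 + 1/4·2 + 1/16·4 = 2.625 bits.

2.625 bits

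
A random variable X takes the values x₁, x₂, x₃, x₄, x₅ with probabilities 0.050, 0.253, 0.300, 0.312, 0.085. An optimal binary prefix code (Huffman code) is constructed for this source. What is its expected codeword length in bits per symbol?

2.135 bits/symbol

Repeatedly combine the two least-probable nodes; the expected code length is the sum of the merged weights.
merge 1/20 + 17/200 → 27/200
merge 27/200 + 253/1000 → 97/250
merge 3/10 + 39/125 → 153/250
merge 97/250 + 153/250 → 1
L = 27/200 + 97/250 + 153/250 + 1 = 427/200 = 2.135 bits/symbol.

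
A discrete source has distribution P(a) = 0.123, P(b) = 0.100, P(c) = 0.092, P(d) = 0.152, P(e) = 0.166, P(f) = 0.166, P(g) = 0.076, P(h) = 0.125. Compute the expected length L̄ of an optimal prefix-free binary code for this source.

Repeatedly combine the two least-probable nodes; the expected code length is the sum of the merged weights.
merge 19/250 + 23/250 → 21/125
merge 1/10 + 123/1000 → 223/1000
merge 1/8 + 19/125 → 277/1000
merge 83/500 + 83/500 → 83/250
merge 21/125 + 223/1000 → 391/1000
merge 277/1000 + 83/250 → 609/1000
merge 391/1000 + 609/1000 → 1
L = 21/125 + 223/1000 + 277/1000 + 83/250 + 391/1000 + 609/1000 + 1 = 3 bits/symbol.

3 bits/symbol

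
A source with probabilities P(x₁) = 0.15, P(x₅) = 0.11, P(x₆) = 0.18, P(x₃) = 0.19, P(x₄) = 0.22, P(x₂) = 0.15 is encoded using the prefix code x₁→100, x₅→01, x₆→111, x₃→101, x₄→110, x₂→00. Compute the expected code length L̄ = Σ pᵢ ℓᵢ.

L̄ = Σ pᵢ·ℓᵢ = 0.15·3 + 0.11·2 + 0.18·3 + 0.19·3 + 0.22·3 + 0.15·2 = 2.74 bits/symbol.

2.74 bits/symbol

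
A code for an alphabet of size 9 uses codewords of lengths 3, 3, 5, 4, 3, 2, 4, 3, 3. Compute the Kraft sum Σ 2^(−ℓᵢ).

1.03125

With common denominator 2^5 = 32: Σ 2^(−ℓᵢ) = 4/32 + 4/32 + 1/32 + 2/32 + 4/32 + 8/32 + 2/32 + 4/32 + 4/32 = 33/32 = 1.03125.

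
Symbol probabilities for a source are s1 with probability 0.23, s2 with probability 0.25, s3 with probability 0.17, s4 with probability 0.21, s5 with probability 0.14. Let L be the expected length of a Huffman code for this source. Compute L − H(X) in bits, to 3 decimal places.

0.018 bits

Entropy H = −Σ p log₂ p ≈ 2.2922 bits.
Huffman merges: 7/50+17/100→31/100; 21/100+23/100→11/25; 1/4+31/100→14/25; 11/25+14/25→1. L = 231/100 ≈ 2.3100.
L − H = 2.3100 − 2.2922 = 0.018 bits.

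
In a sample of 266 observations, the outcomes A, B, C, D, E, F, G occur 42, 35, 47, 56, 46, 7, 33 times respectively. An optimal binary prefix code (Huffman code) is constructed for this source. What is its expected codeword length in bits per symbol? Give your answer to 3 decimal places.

2.763 bits/symbol

Probabilities are the counts divided by 266.
Repeatedly combine the two least-probable nodes; the expected code length is the sum of the merged weights.
merge 1/38 + 33/266 → 20/133
merge 5/38 + 20/133 → 75/266
merge 3/19 + 23/133 → 44/133
merge 47/266 + 4/19 → 103/266
merge 75/266 + 44/133 → 163/266
merge 103/266 + 163/266 → 1
L = 20/133 + 75/266 + 44/133 + 103/266 + 163/266 + 1 = 105/38 ≈ 2.763 bits/symbol.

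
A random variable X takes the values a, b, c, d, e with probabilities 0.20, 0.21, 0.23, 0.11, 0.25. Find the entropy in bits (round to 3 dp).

2.275 bits

H = −Σ pᵢ log₂ pᵢ.
−0.20·log₂(0.20) = 0.4644
−0.21·log₂(0.21) = 0.4728
−0.23·log₂(0.23) = 0.4877
−0.11·log₂(0.11) = 0.3503
−0.25·log₂(0.25) = 0.5000
Sum ≈ 2.2752 → 2.275 bits.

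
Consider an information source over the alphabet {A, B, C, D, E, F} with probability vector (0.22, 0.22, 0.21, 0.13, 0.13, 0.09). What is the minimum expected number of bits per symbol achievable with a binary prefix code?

Repeatedly combine the two least-probable nodes; the expected code length is the sum of the merged weights.
merge 9/100 + 13/100 → 11/50
merge 13/100 + 21/100 → 17/50
merge 11/50 + 11/50 → 11/25
merge 11/50 + 17/50 → 14/25
merge 11/25 + 14/25 → 1
L = 11/50 + 17/50 + 11/25 + 14/25 + 1 = 64/25 = 2.56 bits/symbol.

2.56 bits/symbol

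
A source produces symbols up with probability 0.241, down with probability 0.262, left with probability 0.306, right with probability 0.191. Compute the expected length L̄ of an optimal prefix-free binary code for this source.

2 bits/symbol

Repeatedly combine the two least-probable nodes; the expected code length is the sum of the merged weights.
merge 191/1000 + 241/1000 → 54/125
merge 131/500 + 153/500 → 71/125
merge 54/125 + 71/125 → 1
L = 54/125 + 71/125 + 1 = 2 bits/symbol.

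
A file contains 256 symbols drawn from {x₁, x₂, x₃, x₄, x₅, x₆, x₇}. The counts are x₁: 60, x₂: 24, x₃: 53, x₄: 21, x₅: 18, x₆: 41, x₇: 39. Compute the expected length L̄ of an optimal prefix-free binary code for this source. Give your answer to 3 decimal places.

Probabilities are the counts divided by 256.
Repeatedly combine the two least-probable nodes; the expected code length is the sum of the merged weights.
merge 9/128 + 21/256 → 39/256
merge 3/32 + 39/256 → 63/256
merge 39/256 + 41/256 → 5/16
merge 53/256 + 15/64 → 113/256
merge 63/256 + 5/16 → 143/256
merge 113/256 + 143/256 → 1
L = 39/256 + 63/256 + 5/16 + 113/256 + 143/256 + 1 = 347/128 ≈ 2.711 bits/symbol.

2.711 bits/symbol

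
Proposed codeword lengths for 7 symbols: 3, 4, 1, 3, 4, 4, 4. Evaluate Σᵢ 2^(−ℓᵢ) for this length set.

With common denominator 2^4 = 16: Σ 2^(−ℓᵢ) = 2/16 + 1/16 + 8/16 + 2/16 + 1/16 + 1/16 + 1/16 = 16/16 = 1.

1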